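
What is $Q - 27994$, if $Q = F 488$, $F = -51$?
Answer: $-52882$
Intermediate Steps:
$Q = -24888$ ($Q = \left(-51\right) 488 = -24888$)
$Q - 27994 = -24888 - 27994 = -52882$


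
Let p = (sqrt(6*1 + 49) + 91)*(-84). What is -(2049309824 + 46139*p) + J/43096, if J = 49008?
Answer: -9139709754070/5387 + 3875676*sqrt(55) ≈ -1.6679e+9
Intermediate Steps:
p = -7644 - 84*sqrt(55) (p = (sqrt(6 + 49) + 91)*(-84) = (sqrt(55) + 91)*(-84) = (91 + sqrt(55))*(-84) = -7644 - 84*sqrt(55) ≈ -8267.0)
-(2049309824 + 46139*p) + J/43096 = -(1696623308 - 3875676*sqrt(55)) + 49008/43096 = -(1696623308 - 3875676*sqrt(55)) + 49008*(1/43096) = -46139*(36772 - 84*sqrt(55)) + 6126/5387 = (-1696623308 + 3875676*sqrt(55)) + 6126/5387 = -9139709754070/5387 + 3875676*sqrt(55)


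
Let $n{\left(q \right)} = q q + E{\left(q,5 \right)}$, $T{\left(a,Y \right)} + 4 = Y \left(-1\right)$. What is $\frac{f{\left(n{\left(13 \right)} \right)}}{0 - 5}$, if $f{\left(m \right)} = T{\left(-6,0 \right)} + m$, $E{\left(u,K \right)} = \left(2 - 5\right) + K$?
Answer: $- \frac{167}{5} \approx -33.4$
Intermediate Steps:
$T{\left(a,Y \right)} = -4 - Y$ ($T{\left(a,Y \right)} = -4 + Y \left(-1\right) = -4 - Y$)
$E{\left(u,K \right)} = -3 + K$
$n{\left(q \right)} = 2 + q^{2}$ ($n{\left(q \right)} = q q + \left(-3 + 5\right) = q^{2} + 2 = 2 + q^{2}$)
$f{\left(m \right)} = -4 + m$ ($f{\left(m \right)} = \left(-4 - 0\right) + m = \left(-4 + 0\right) + m = -4 + m$)
$\frac{f{\left(n{\left(13 \right)} \right)}}{0 - 5} = \frac{-4 + \left(2 + 13^{2}\right)}{0 - 5} = \frac{-4 + \left(2 + 169\right)}{-5} = - \frac{-4 + 171}{5} = \left(- \frac{1}{5}\right) 167 = - \frac{167}{5}$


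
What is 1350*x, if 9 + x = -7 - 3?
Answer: -25650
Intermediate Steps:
x = -19 (x = -9 + (-7 - 3) = -9 - 10 = -19)
1350*x = 1350*(-19) = -25650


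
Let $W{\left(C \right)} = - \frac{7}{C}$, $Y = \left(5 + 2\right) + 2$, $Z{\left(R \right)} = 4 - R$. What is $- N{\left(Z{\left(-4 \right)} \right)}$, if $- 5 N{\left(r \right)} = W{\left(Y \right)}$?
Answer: $- \frac{7}{45} \approx -0.15556$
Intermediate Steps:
$Y = 9$ ($Y = 7 + 2 = 9$)
$N{\left(r \right)} = \frac{7}{45}$ ($N{\left(r \right)} = - \frac{\left(-7\right) \frac{1}{9}}{5} = \left(- \frac{1}{5}\right) \left(- \frac{7}{9}\right) = \frac{7}{45}$)
$- N{\left(Z{\left(-4 \right)} \right)} = \left(-1\right) \frac{7}{45} = - \frac{7}{45}$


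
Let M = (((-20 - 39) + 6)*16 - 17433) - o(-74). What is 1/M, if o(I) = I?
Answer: -1/18207 ≈ -5.4924e-5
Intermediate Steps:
M = -18207 (M = (((-20 - 39) + 6)*16 - 17433) - 1*(-74) = ((-59 + 6)*16 - 17433) + 74 = (-53*16 - 17433) + 74 = (-848 - 17433) + 74 = -18281 + 74 = -18207)
1/M = 1/(-18207) = -1/18207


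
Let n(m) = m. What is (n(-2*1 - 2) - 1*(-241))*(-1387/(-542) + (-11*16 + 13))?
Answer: -20609283/542 ≈ -38025.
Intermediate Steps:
(n(-2*1 - 2) - 1*(-241))*(-1387/(-542) + (-11*16 + 13)) = ((-2*1 - 2) - 1*(-241))*(-1387/(-542) + (-11*16 + 13)) = ((-2 - 2) + 241)*(-1387*(-1/542) + (-176 + 13)) = (-4 + 241)*(1387/542 - 163) = 237*(-86959/542) = -20609283/542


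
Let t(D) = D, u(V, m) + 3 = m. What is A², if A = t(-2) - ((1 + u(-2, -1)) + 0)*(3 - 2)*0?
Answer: 4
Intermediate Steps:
u(V, m) = -3 + m
A = -2 (A = -2 - ((1 + (-3 - 1)) + 0)*(3 - 2)*0 = -2 - ((1 - 4) + 0)*1*0 = -2 - (-3 + 0)*0 = -2 - (-3)*0 = -2 - 1*0 = -2 + 0 = -2)
A² = (-2)² = 4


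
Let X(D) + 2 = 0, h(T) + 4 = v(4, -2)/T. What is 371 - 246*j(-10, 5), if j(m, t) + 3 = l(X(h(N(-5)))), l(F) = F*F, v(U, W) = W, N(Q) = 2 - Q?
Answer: 125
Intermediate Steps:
h(T) = -4 - 2/T
X(D) = -2 (X(D) = -2 + 0 = -2)
l(F) = F²
j(m, t) = 1 (j(m, t) = -3 + (-2)² = -3 + 4 = 1)
371 - 246*j(-10, 5) = 371 - 246*1 = 371 - 246 = 125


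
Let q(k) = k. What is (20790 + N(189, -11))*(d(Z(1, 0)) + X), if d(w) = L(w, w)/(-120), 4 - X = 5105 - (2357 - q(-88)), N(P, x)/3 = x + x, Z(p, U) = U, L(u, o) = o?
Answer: -55042944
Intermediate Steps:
N(P, x) = 6*x (N(P, x) = 3*(x + x) = 3*(2*x) = 6*x)
X = -2656 (X = 4 - (5105 - (2357 - 1*(-88))) = 4 - (5105 - (2357 + 88)) = 4 - (5105 - 1*2445) = 4 - (5105 - 2445) = 4 - 1*2660 = 4 - 2660 = -2656)
d(w) = -w/120 (d(w) = w/(-120) = w*(-1/120) = -w/120)
(20790 + N(189, -11))*(d(Z(1, 0)) + X) = (20790 + 6*(-11))*(-1/120*0 - 2656) = (20790 - 66)*(0 - 2656) = 20724*(-2656) = -55042944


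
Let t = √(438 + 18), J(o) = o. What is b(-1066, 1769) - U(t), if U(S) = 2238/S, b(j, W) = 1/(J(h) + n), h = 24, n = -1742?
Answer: -1/1718 - 373*√114/38 ≈ -104.80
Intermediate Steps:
t = 2*√114 (t = √456 = 2*√114 ≈ 21.354)
b(j, W) = -1/1718 (b(j, W) = 1/(24 - 1742) = 1/(-1718) = -1/1718)
b(-1066, 1769) - U(t) = -1/1718 - 2238/(2*√114) = -1/1718 - 2238*√114/228 = -1/1718 - 373*√114/38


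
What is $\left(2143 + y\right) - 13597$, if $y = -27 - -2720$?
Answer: $-8761$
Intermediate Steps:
$y = 2693$ ($y = -27 + 2720 = 2693$)
$\left(2143 + y\right) - 13597 = \left(2143 + 2693\right) - 13597 = 4836 - 13597 = -8761$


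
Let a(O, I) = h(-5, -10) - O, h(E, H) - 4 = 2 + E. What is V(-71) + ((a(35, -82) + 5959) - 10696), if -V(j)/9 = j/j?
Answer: -4780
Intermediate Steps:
h(E, H) = 6 + E (h(E, H) = 4 + (2 + E) = 6 + E)
a(O, I) = 1 - O (a(O, I) = (6 - 5) - O = 1 - O)
V(j) = -9 (V(j) = -9*j/j = -9*1 = -9)
V(-71) + ((a(35, -82) + 5959) - 10696) = -9 + (((1 - 1*35) + 5959) - 10696) = -9 + (((1 - 35) + 5959) - 10696) = -9 + ((-34 + 5959) - 10696) = -9 + (5925 - 10696) = -9 - 4771 = -4780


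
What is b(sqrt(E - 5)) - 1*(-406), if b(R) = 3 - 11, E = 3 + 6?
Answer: 398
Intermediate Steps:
E = 9
b(R) = -8
b(sqrt(E - 5)) - 1*(-406) = -8 - 1*(-406) = -8 + 406 = 398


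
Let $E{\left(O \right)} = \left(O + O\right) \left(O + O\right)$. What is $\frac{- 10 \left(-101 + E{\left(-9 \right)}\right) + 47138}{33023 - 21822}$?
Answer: $\frac{44908}{11201} \approx 4.0093$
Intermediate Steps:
$E{\left(O \right)} = 4 O^{2}$ ($E{\left(O \right)} = 2 O 2 O = 4 O^{2}$)
$\frac{- 10 \left(-101 + E{\left(-9 \right)}\right) + 47138}{33023 - 21822} = \frac{- 10 \left(-101 + 4 \left(-9\right)^{2}\right) + 47138}{33023 - 21822} = \frac{- 10 \left(-101 + 4 \cdot 81\right) + 47138}{11201} = \left(- 10 \left(-101 + 324\right) + 47138\right) \frac{1}{11201} = \left(\left(-10\right) 223 + 47138\right) \frac{1}{11201} = \left(-2230 + 47138\right) \frac{1}{11201} = 44908 \cdot \frac{1}{11201} = \frac{44908}{11201}$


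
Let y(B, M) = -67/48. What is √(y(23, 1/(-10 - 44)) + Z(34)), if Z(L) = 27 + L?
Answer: √8583/12 ≈ 7.7204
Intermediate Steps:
y(B, M) = -67/48 (y(B, M) = -67*1/48 = -67/48)
√(y(23, 1/(-10 - 44)) + Z(34)) = √(-67/48 + (27 + 34)) = √(-67/48 + 61) = √(2861/48) = √8583/12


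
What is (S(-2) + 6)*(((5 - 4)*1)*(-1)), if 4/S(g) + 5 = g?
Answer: -38/7 ≈ -5.4286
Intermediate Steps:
S(g) = 4/(-5 + g)
(S(-2) + 6)*(((5 - 4)*1)*(-1)) = (4/(-5 - 2) + 6)*(((5 - 4)*1)*(-1)) = (4/(-7) + 6)*((1*1)*(-1)) = (4*(-⅐) + 6)*(1*(-1)) = (-4/7 + 6)*(-1) = (38/7)*(-1) = -38/7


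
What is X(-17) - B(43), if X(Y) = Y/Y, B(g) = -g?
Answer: 44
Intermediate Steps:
X(Y) = 1
X(-17) - B(43) = 1 - (-1)*43 = 1 - 1*(-43) = 1 + 43 = 44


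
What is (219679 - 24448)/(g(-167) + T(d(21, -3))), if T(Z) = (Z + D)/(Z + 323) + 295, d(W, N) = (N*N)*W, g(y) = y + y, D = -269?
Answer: -6247392/1253 ≈ -4985.9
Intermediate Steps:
g(y) = 2*y
d(W, N) = W*N² (d(W, N) = N²*W = W*N²)
T(Z) = 295 + (-269 + Z)/(323 + Z) (T(Z) = (Z - 269)/(Z + 323) + 295 = (-269 + Z)/(323 + Z) + 295 = 295 + (-269 + Z)/(323 + Z))
(219679 - 24448)/(g(-167) + T(d(21, -3))) = (219679 - 24448)/(2*(-167) + 296*(321 + 21*(-3)²)/(323 + 21*(-3)²)) = 195231/(-334 + 296*(321 + 21*9)/(323 + 21*9)) = 195231/(-334 + 296*(321 + 189)/(323 + 189)) = 195231/(-334 + 296*510/512) = 195231/(-334 + 296*(1/512)*510) = 195231/(-334 + 9435/32) = 195231/(-1253/32) = 195231*(-32/1253) = -6247392/1253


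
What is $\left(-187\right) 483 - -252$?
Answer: $-90069$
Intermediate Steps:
$\left(-187\right) 483 - -252 = -90321 + 252 = -90069$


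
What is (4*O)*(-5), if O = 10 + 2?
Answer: -240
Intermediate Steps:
O = 12
(4*O)*(-5) = (4*12)*(-5) = 48*(-5) = -240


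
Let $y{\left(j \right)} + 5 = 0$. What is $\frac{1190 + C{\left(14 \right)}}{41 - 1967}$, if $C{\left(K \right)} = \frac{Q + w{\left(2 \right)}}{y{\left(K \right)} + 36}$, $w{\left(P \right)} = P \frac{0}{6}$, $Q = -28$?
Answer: $- \frac{18431}{29853} \approx -0.61739$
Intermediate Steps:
$y{\left(j \right)} = -5$ ($y{\left(j \right)} = -5 + 0 = -5$)
$w{\left(P \right)} = 0$ ($w{\left(P \right)} = P 0 \cdot \frac{1}{6} = P 0 = 0$)
$C{\left(K \right)} = - \frac{28}{31}$ ($C{\left(K \right)} = \frac{-28 + 0}{-5 + 36} = - \frac{28}{31}$)
$\frac{1190 + C{\left(14 \right)}}{41 - 1967} = \frac{1190 - \frac{28}{31}}{41 - 1967} = \frac{36862}{31 \left(-1926\right)} = \frac{36862}{31} \left(- \frac{1}{1926}\right) = - \frac{18431}{29853}$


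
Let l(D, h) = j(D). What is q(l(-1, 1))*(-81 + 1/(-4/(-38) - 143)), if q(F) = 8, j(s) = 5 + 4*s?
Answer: -1759472/2715 ≈ -648.06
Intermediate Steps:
l(D, h) = 5 + 4*D
q(l(-1, 1))*(-81 + 1/(-4/(-38) - 143)) = 8*(-81 + 1/(-4/(-38) - 143)) = 8*(-81 + 1/(-1/38*(-4) - 143)) = 8*(-81 + 1/(2/19 - 143)) = 8*(-81 + 1/(-2715/19)) = 8*(-81 - 19/2715) = 8*(-219934/2715) = -1759472/2715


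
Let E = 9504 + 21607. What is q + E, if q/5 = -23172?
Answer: -84749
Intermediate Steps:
E = 31111
q = -115860 (q = 5*(-23172) = -115860)
q + E = -115860 + 31111 = -84749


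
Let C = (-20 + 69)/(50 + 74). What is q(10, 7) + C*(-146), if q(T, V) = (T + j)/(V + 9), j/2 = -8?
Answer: -14401/248 ≈ -58.069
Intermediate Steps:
j = -16 (j = 2*(-8) = -16)
q(T, V) = (-16 + T)/(9 + V) (q(T, V) = (T - 16)/(V + 9) = (-16 + T)/(9 + V))
C = 49/124 ≈ 0.39516
q(10, 7) + C*(-146) = (-16 + 10)/(9 + 7) + (49/124)*(-146) = -6/16 - 3577/62 = (1/16)*(-6) - 3577/62 = -3/8 - 3577/62 = -14401/248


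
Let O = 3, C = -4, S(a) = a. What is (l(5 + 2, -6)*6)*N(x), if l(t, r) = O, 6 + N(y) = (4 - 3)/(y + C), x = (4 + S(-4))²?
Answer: -225/2 ≈ -112.50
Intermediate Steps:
x = 0 (x = (4 - 4)² = 0² = 0)
N(y) = -6 + 1/(-4 + y) (N(y) = -6 + (4 - 3)/(y - 4) = -6 + 1/(-4 + y))
l(t, r) = 3
(l(5 + 2, -6)*6)*N(x) = (3*6)*((25 - 6*0)/(-4 + 0)) = 18*((25 + 0)/(-4)) = 18*(-¼*25) = 18*(-25/4) = -225/2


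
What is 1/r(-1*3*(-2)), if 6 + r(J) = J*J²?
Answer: 1/210 ≈ 0.0047619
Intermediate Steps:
r(J) = -6 + J³ (r(J) = -6 + J*J² = -6 + J³)
1/r(-1*3*(-2)) = 1/(-6 + (-1*3*(-2))³) = 1/(-6 + (-3*(-2))³) = 1/(-6 + 6³) = 1/(-6 + 216) = 1/210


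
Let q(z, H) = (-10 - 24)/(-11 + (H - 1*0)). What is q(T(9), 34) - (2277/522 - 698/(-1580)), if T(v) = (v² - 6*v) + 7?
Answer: -1655114/263465 ≈ -6.2821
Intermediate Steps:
T(v) = 7 + v² - 6*v
q(z, H) = -34/(-11 + H) (q(z, H) = -34/(-11 + (H + 0)) = -34/(-11 + H))
q(T(9), 34) - (2277/522 - 698/(-1580)) = -34/(-11 + 34) - (2277/522 - 698/(-1580)) = -34/23 - (2277*(1/522) - 698*(-1/1580)) = -34*1/23 - (253/58 + 349/790) = -34/23 - 1*55028/11455 = -34/23 - 55028/11455 = -1655114/263465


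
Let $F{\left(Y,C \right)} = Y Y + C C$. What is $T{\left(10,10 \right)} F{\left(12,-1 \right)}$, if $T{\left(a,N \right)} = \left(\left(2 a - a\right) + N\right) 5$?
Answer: $14500$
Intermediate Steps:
$F{\left(Y,C \right)} = C^{2} + Y^{2}$ ($F{\left(Y,C \right)} = Y^{2} + C^{2} = C^{2} + Y^{2}$)
$T{\left(a,N \right)} = 5 N + 5 a$ ($T{\left(a,N \right)} = \left(a + N\right) 5 = \left(N + a\right) 5 = 5 N + 5 a$)
$T{\left(10,10 \right)} F{\left(12,-1 \right)} = \left(5 \cdot 10 + 5 \cdot 10\right) \left(\left(-1\right)^{2} + 12^{2}\right) = \left(50 + 50\right) \left(1 + 144\right) = 100 \cdot 145 = 14500$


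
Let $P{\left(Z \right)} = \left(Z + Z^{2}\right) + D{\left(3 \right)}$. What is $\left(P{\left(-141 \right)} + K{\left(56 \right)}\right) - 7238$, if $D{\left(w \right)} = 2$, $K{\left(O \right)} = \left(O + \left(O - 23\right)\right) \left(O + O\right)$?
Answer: $22472$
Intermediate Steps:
$K{\left(O \right)} = 2 O \left(-23 + 2 O\right)$ ($K{\left(O \right)} = \left(O + \left(-23 + O\right)\right) 2 O = \left(-23 + 2 O\right) 2 O = 2 O \left(-23 + 2 O\right)$)
$P{\left(Z \right)} = 2 + Z + Z^{2}$ ($P{\left(Z \right)} = \left(Z + Z^{2}\right) + 2 = 2 + Z + Z^{2}$)
$\left(P{\left(-141 \right)} + K{\left(56 \right)}\right) - 7238 = \left(\left(2 - 141 + \left(-141\right)^{2}\right) + 2 \cdot 56 \left(-23 + 2 \cdot 56\right)\right) - 7238 = \left(\left(2 - 141 + 19881\right) + 2 \cdot 56 \left(-23 + 112\right)\right) - 7238 = \left(19742 + 2 \cdot 56 \cdot 89\right) - 7238 = \left(19742 + 9968\right) - 7238 = 29710 - 7238 = 22472$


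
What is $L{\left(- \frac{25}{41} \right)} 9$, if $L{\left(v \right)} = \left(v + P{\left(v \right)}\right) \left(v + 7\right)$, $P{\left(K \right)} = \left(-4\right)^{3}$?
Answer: $- \frac{6246342}{1681} \approx -3715.8$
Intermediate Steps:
$P{\left(K \right)} = -64$
$L{\left(v \right)} = \left(-64 + v\right) \left(7 + v\right)$ ($L{\left(v \right)} = \left(v - 64\right) \left(v + 7\right) = \left(-64 + v\right) \left(7 + v\right)$)
$L{\left(- \frac{25}{41} \right)} 9 = \left(-448 + \left(- \frac{25}{41}\right)^{2} - 57 \left(- \frac{25}{41}\right)\right) 9 = \left(-448 + \left(\left(-25\right) \frac{1}{41}\right)^{2} - 57 \left(\left(-25\right) \frac{1}{41}\right)\right) 9 = \left(-448 + \left(- \frac{25}{41}\right)^{2} - - \frac{1425}{41}\right) 9 = \left(-448 + \frac{625}{1681} + \frac{1425}{41}\right) 9 = \left(- \frac{694038}{1681}\right) 9 = - \frac{6246342}{1681}$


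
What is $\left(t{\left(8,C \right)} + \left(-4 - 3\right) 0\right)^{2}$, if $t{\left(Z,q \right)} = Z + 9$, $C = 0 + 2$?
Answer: $289$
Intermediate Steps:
$C = 2$
$t{\left(Z,q \right)} = 9 + Z$
$\left(t{\left(8,C \right)} + \left(-4 - 3\right) 0\right)^{2} = \left(\left(9 + 8\right) + \left(-4 - 3\right) 0\right)^{2} = \left(17 - 0\right)^{2} = \left(17 + 0\right)^{2} = 17^{2} = 289$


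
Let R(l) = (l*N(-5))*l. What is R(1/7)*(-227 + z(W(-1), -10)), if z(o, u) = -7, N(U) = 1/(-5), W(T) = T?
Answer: 234/245 ≈ 0.95510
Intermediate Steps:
N(U) = -⅕
R(l) = -l²/5 (R(l) = (l*(-⅕))*l = (-l/5)*l = -l²/5)
R(1/7)*(-227 + z(W(-1), -10)) = (-(1/7)²/5)*(-227 - 7) = -(⅐)²/5*(-234) = -⅕*1/49*(-234) = -1/245*(-234) = 234/245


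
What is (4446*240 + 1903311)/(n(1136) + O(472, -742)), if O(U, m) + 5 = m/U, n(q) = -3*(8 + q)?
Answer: -77889204/90167 ≈ -863.83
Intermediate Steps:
n(q) = -24 - 3*q
O(U, m) = -5 + m/U
(4446*240 + 1903311)/(n(1136) + O(472, -742)) = (4446*240 + 1903311)/((-24 - 3*1136) + (-5 - 742/472)) = (1067040 + 1903311)/((-24 - 3408) + (-5 - 742*1/472)) = 2970351/(-3432 + (-5 - 371/236)) = 2970351/(-3432 - 1551/236) = 2970351/(-811503/236) = 2970351*(-236/811503) = -77889204/90167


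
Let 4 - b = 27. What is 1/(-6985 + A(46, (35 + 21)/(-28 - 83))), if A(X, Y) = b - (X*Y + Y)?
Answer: -111/775256 ≈ -0.00014318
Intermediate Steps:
b = -23 (b = 4 - 1*27 = 4 - 27 = -23)
A(X, Y) = -23 - Y - X*Y (A(X, Y) = -23 - (X*Y + Y) = -23 - (Y + X*Y) = -23 + (-Y - X*Y) = -23 - Y - X*Y)
1/(-6985 + A(46, (35 + 21)/(-28 - 83))) = 1/(-6985 + (-23 - (35 + 21)/(-28 - 83) - 1*46*(35 + 21)/(-28 - 83))) = 1/(-6985 + (-23 - 56/(-111) - 1*46*56/(-111))) = 1/(-6985 + (-23 - 56*(-1)/111 - 1*46*56*(-1/111))) = 1/(-6985 + (-23 - 1*(-56/111) - 1*46*(-56/111))) = 1/(-6985 + (-23 + 56/111 + 2576/111)) = 1/(-6985 + 79/111) = 1/(-775256/111) = -111/775256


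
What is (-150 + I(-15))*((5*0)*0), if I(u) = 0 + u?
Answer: 0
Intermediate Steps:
I(u) = u
(-150 + I(-15))*((5*0)*0) = (-150 - 15)*((5*0)*0) = -0*0 = -165*0 = 0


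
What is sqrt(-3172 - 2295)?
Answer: I*sqrt(5467) ≈ 73.939*I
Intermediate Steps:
sqrt(-3172 - 2295) = sqrt(-5467) = I*sqrt(5467)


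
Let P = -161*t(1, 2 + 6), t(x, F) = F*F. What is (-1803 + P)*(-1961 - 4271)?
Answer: 75450824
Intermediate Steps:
t(x, F) = F**2
P = -10304 (P = -161*(2 + 6)**2 = -161*8**2 = -161*64 = -10304)
(-1803 + P)*(-1961 - 4271) = (-1803 - 10304)*(-1961 - 4271) = -12107*(-6232) = 75450824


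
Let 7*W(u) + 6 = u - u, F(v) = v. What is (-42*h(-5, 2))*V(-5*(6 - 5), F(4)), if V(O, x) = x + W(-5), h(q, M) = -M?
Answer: 264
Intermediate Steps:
W(u) = -6/7 (W(u) = -6/7 + (u - u)/7 = -6/7 + (⅐)*0 = -6/7 + 0 = -6/7)
V(O, x) = -6/7 + x (V(O, x) = x - 6/7 = -6/7 + x)
(-42*h(-5, 2))*V(-5*(6 - 5), F(4)) = (-(-42)*2)*(-6/7 + 4) = -42*(-2)*(22/7) = 84*(22/7) = 264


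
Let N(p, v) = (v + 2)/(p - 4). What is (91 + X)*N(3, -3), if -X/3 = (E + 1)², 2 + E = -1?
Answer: 79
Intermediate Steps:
E = -3 (E = -2 - 1 = -3)
N(p, v) = (2 + v)/(-4 + p)
X = -12 (X = -3*(-3 + 1)² = -3*(-2)² = -3*4 = -12)
(91 + X)*N(3, -3) = (91 - 12)*((2 - 3)/(-4 + 3)) = 79*(-1/(-1)) = 79*(-1*(-1)) = 79*1 = 79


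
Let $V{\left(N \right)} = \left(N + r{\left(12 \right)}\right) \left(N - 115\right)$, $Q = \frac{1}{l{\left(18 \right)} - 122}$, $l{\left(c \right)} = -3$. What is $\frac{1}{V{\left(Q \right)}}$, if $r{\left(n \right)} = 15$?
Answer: $- \frac{15625}{26940624} \approx -0.00057998$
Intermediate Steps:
$Q = - \frac{1}{125}$ ($Q = \frac{1}{-3 - 122} = \frac{1}{-125} = - \frac{1}{125} \approx -0.008$)
$V{\left(N \right)} = \left(-115 + N\right) \left(15 + N\right)$ ($V{\left(N \right)} = \left(N + 15\right) \left(N - 115\right) = \left(15 + N\right) \left(-115 + N\right) = \left(-115 + N\right) \left(15 + N\right)$)
$\frac{1}{V{\left(Q \right)}} = \frac{1}{-1725 + \left(- \frac{1}{125}\right)^{2} - - \frac{4}{5}} = \frac{1}{-1725 + \frac{1}{15625} + \frac{4}{5}} = \frac{1}{- \frac{26940624}{15625}} = - \frac{15625}{26940624}$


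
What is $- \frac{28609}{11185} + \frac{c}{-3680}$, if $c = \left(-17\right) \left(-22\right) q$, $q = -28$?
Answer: $\frac{59241}{205804} \approx 0.28785$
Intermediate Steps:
$c = -10472$ ($c = \left(-17\right) \left(-22\right) \left(-28\right) = 374 \left(-28\right) = -10472$)
$- \frac{28609}{11185} + \frac{c}{-3680} = - \frac{28609}{11185} - \frac{10472}{-3680} = \left(-28609\right) \frac{1}{11185} - - \frac{1309}{460} = - \frac{28609}{11185} + \frac{1309}{460} = \frac{59241}{205804}$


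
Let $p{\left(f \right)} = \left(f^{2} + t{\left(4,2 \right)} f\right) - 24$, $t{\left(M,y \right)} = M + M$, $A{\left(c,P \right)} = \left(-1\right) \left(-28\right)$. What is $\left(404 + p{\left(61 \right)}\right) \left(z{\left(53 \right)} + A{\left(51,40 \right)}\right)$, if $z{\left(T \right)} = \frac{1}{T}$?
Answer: $\frac{6814665}{53} \approx 1.2858 \cdot 10^{5}$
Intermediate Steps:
$A{\left(c,P \right)} = 28$
$t{\left(M,y \right)} = 2 M$
$p{\left(f \right)} = -24 + f^{2} + 8 f$ ($p{\left(f \right)} = \left(f^{2} + 2 \cdot 4 f\right) - 24 = \left(f^{2} + 8 f\right) - 24 = -24 + f^{2} + 8 f$)
$\left(404 + p{\left(61 \right)}\right) \left(z{\left(53 \right)} + A{\left(51,40 \right)}\right) = \left(404 + \left(-24 + 61^{2} + 8 \cdot 61\right)\right) \left(\frac{1}{53} + 28\right) = \left(404 + \left(-24 + 3721 + 488\right)\right) \left(\frac{1}{53} + 28\right) = \left(404 + 4185\right) \frac{1485}{53} = 4589 \cdot \frac{1485}{53} = \frac{6814665}{53}$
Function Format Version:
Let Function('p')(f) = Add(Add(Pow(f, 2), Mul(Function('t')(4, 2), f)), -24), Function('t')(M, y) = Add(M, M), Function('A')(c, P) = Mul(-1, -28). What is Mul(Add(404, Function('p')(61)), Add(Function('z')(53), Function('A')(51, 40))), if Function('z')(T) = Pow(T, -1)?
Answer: Rational(6814665, 53) ≈ 1.2858e+5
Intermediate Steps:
Function('A')(c, P) = 28
Function('t')(M, y) = Mul(2, M)
Function('p')(f) = Add(-24, Pow(f, 2), Mul(8, f)) (Function('p')(f) = Add(Add(Pow(f, 2), Mul(Mul(2, 4), f)), -24) = Add(Add(Pow(f, 2), Mul(8, f)), -24) = Add(-24, Pow(f, 2), Mul(8, f)))
Mul(Add(404, Function('p')(61)), Add(Function('z')(53), Function('A')(51, 40))) = Mul(Add(404, Add(-24, Pow(61, 2), Mul(8, 61))), Add(Pow(53, -1), 28)) = Mul(Add(404, Add(-24, 3721, 488)), Add(Rational(1, 53), 28)) = Mul(Add(404, 4185), Rational(1485, 53)) = Mul(4589, Rational(1485, 53)) = Rational(6814665, 53)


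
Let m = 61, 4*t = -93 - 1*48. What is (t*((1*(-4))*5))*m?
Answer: 43005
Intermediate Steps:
t = -141/4 (t = (-93 - 1*48)/4 = (-93 - 48)/4 = (¼)*(-141) = -141/4 ≈ -35.250)
(t*((1*(-4))*5))*m = -141*1*(-4)*5/4*61 = -(-141)*5*61 = -141/4*(-20)*61 = 705*61 = 43005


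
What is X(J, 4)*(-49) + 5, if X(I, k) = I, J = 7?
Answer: -338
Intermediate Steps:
X(J, 4)*(-49) + 5 = 7*(-49) + 5 = -343 + 5 = -338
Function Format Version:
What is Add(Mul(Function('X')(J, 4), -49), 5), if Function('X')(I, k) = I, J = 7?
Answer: -338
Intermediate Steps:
Add(Mul(Function('X')(J, 4), -49), 5) = Add(Mul(7, -49), 5) = Add(-343, 5) = -338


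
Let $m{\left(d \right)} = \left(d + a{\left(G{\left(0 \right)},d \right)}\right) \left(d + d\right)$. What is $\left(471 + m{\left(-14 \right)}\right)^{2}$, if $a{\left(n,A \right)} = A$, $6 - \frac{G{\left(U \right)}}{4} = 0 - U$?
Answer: $1575025$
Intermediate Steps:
$G{\left(U \right)} = 24 + 4 U$ ($G{\left(U \right)} = 24 - 4 \left(0 - U\right) = 24 - 4 \left(- U\right) = 24 + 4 U$)
$m{\left(d \right)} = 4 d^{2}$ ($m{\left(d \right)} = \left(d + d\right) \left(d + d\right) = 2 d 2 d = 4 d^{2}$)
$\left(471 + m{\left(-14 \right)}\right)^{2} = \left(471 + 4 \left(-14\right)^{2}\right)^{2} = \left(471 + 4 \cdot 196\right)^{2} = \left(471 + 784\right)^{2} = 1255^{2} = 1575025$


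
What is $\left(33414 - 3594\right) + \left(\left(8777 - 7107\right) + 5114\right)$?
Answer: $36604$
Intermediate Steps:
$\left(33414 - 3594\right) + \left(\left(8777 - 7107\right) + 5114\right) = 29820 + \left(1670 + 5114\right) = 29820 + 6784 = 36604$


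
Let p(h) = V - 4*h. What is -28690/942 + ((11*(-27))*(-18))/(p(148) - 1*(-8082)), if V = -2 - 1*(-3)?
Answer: -3180013/106917 ≈ -29.743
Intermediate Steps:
V = 1 (V = -2 + 3 = 1)
p(h) = 1 - 4*h
-28690/942 + ((11*(-27))*(-18))/(p(148) - 1*(-8082)) = -28690/942 + ((11*(-27))*(-18))/((1 - 4*148) - 1*(-8082)) = -28690*1/942 + (-297*(-18))/((1 - 592) + 8082) = -14345/471 + 5346/(-591 + 8082) = -14345/471 + 5346/7491 = -14345/471 + 5346*(1/7491) = -14345/471 + 162/227 = -3180013/106917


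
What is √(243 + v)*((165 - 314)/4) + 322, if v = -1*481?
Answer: 322 - 149*I*√238/4 ≈ 322.0 - 574.67*I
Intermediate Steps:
v = -481
√(243 + v)*((165 - 314)/4) + 322 = √(243 - 481)*((165 - 314)/4) + 322 = √(-238)*(-149*¼) + 322 = (I*√238)*(-149/4) + 322 = -149*I*√238/4 + 322 = 322 - 149*I*√238/4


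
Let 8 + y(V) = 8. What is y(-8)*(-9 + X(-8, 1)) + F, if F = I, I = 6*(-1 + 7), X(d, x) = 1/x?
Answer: 36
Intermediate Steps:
y(V) = 0 (y(V) = -8 + 8 = 0)
I = 36 (I = 6*6 = 36)
F = 36
y(-8)*(-9 + X(-8, 1)) + F = 0*(-9 + 1/1) + 36 = 0*(-9 + 1) + 36 = 0*(-8) + 36 = 0 + 36 = 36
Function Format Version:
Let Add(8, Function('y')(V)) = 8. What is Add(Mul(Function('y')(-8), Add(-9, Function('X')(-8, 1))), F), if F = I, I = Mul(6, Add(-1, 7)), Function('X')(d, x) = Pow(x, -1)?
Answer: 36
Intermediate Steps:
Function('y')(V) = 0 (Function('y')(V) = Add(-8, 8) = 0)
I = 36 (I = Mul(6, 6) = 36)
F = 36
Add(Mul(Function('y')(-8), Add(-9, Function('X')(-8, 1))), F) = Add(Mul(0, Add(-9, Pow(1, -1))), 36) = Add(Mul(0, Add(-9, 1)), 36) = Add(Mul(0, -8), 36) = Add(0, 36) = 36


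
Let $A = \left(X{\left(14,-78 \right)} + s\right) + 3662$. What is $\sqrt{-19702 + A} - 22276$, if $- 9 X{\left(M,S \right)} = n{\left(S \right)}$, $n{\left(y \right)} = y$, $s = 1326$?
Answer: $-22276 + \frac{2 i \sqrt{33087}}{3} \approx -22276.0 + 121.27 i$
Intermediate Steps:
$X{\left(M,S \right)} = - \frac{S}{9}$
$A = \frac{14990}{3}$ ($A = \left(\left(- \frac{1}{9}\right) \left(-78\right) + 1326\right) + 3662 = \left(\frac{26}{3} + 1326\right) + 3662 = \frac{4004}{3} + 3662 = \frac{14990}{3} \approx 4996.7$)
$\sqrt{-19702 + A} - 22276 = \sqrt{-19702 + \frac{14990}{3}} - 22276 = \sqrt{- \frac{44116}{3}} - 22276 = \frac{2 i \sqrt{33087}}{3} - 22276 = -22276 + \frac{2 i \sqrt{33087}}{3}$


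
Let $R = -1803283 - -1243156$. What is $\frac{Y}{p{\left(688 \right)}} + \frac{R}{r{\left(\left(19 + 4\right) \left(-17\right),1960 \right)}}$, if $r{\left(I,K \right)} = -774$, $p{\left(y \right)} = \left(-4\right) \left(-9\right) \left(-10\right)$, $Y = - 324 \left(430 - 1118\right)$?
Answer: $\frac{134777}{1290} \approx 104.48$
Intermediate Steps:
$Y = 222912$ ($Y = \left(-324\right) \left(-688\right) = 222912$)
$p{\left(y \right)} = -360$ ($p{\left(y \right)} = 36 \left(-10\right) = -360$)
$R = -560127$ ($R = -1803283 + 1243156 = -560127$)
$\frac{Y}{p{\left(688 \right)}} + \frac{R}{r{\left(\left(19 + 4\right) \left(-17\right),1960 \right)}} = \frac{222912}{-360} - \frac{560127}{-774} = 222912 \left(- \frac{1}{360}\right) - - \frac{186709}{258} = - \frac{3096}{5} + \frac{186709}{258} = \frac{134777}{1290}$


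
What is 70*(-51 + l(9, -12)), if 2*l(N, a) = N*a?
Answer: -7350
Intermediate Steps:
l(N, a) = N*a/2 (l(N, a) = (N*a)/2 = N*a/2)
70*(-51 + l(9, -12)) = 70*(-51 + (1/2)*9*(-12)) = 70*(-51 - 54) = 70*(-105) = -7350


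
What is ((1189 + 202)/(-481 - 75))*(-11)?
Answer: 15301/556 ≈ 27.520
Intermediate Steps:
((1189 + 202)/(-481 - 75))*(-11) = (1391/(-556))*(-11) = (1391*(-1/556))*(-11) = -1391/556*(-11) = 15301/556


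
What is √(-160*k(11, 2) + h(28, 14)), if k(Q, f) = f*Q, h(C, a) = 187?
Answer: I*√3333 ≈ 57.732*I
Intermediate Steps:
k(Q, f) = Q*f
√(-160*k(11, 2) + h(28, 14)) = √(-1760*2 + 187) = √(-160*22 + 187) = √(-3520 + 187) = √(-3333) = I*√3333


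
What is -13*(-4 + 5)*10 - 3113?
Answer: -3243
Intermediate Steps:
-13*(-4 + 5)*10 - 3113 = -13*1*10 - 3113 = -13*10 - 3113 = -130 - 3113 = -3243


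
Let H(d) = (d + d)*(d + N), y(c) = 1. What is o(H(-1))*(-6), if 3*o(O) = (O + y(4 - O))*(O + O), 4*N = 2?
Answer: -8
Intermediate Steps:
N = ½ (N = (¼)*2 = ½ ≈ 0.50000)
H(d) = 2*d*(½ + d) (H(d) = (d + d)*(d + ½) = (2*d)*(½ + d) = 2*d*(½ + d))
o(O) = 2*O*(1 + O)/3 (o(O) = ((O + 1)*(O + O))/3 = ((1 + O)*(2*O))/3 = (2*O*(1 + O))/3 = 2*O*(1 + O)/3)
o(H(-1))*(-6) = (2*(-(1 + 2*(-1)))*(1 - (1 + 2*(-1)))/3)*(-6) = (2*(-(1 - 2))*(1 - (1 - 2))/3)*(-6) = (2*(-1*(-1))*(1 - 1*(-1))/3)*(-6) = ((⅔)*1*(1 + 1))*(-6) = ((⅔)*1*2)*(-6) = (4/3)*(-6) = -8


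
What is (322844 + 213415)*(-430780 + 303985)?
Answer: -67994959905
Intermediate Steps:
(322844 + 213415)*(-430780 + 303985) = 536259*(-126795) = -67994959905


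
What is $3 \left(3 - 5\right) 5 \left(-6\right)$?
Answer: $180$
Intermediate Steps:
$3 \left(3 - 5\right) 5 \left(-6\right) = 3 \left(3 - 5\right) \left(-30\right) = 3 \left(-2\right) \left(-30\right) = \left(-6\right) \left(-30\right) = 180$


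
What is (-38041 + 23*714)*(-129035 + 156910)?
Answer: -602629625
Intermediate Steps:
(-38041 + 23*714)*(-129035 + 156910) = (-38041 + 16422)*27875 = -21619*27875 = -602629625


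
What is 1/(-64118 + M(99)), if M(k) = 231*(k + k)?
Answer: -1/18380 ≈ -5.4407e-5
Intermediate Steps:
M(k) = 462*k (M(k) = 231*(2*k) = 462*k)
1/(-64118 + M(99)) = 1/(-64118 + 462*99) = 1/(-64118 + 45738) = 1/(-18380) = -1/18380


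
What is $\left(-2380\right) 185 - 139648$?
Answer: $-579948$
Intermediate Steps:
$\left(-2380\right) 185 - 139648 = -440300 - 139648 = -579948$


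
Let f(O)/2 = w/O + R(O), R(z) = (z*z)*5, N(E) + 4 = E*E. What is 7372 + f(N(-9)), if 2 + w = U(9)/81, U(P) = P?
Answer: 46196732/693 ≈ 66662.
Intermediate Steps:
N(E) = -4 + E**2 (N(E) = -4 + E*E = -4 + E**2)
R(z) = 5*z**2 (R(z) = z**2*5 = 5*z**2)
w = -17/9 (w = -2 + 9/81 = -2 + 9*(1/81) = -2 + 1/9 = -17/9 ≈ -1.8889)
f(O) = 10*O**2 - 34/(9*O) (f(O) = 2*(-17/(9*O) + 5*O**2) = 2*(5*O**2 - 17/(9*O)) = 10*O**2 - 34/(9*O))
7372 + f(N(-9)) = 7372 + 2*(-17 + 45*(-4 + (-9)**2)**3)/(9*(-4 + (-9)**2)) = 7372 + 2*(-17 + 45*(-4 + 81)**3)/(9*(-4 + 81)) = 7372 + (2/9)*(-17 + 45*77**3)/77 = 7372 + (2/9)*(1/77)*(-17 + 45*456533) = 7372 + (2/9)*(1/77)*(-17 + 20543985) = 7372 + (2/9)*(1/77)*20543968 = 7372 + 41087936/693 = 46196732/693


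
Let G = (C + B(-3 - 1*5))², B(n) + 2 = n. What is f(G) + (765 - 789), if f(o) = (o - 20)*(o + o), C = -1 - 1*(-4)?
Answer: 2818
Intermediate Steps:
B(n) = -2 + n
C = 3 (C = -1 + 4 = 3)
G = 49 (G = (3 + (-2 + (-3 - 1*5)))² = (3 + (-2 + (-3 - 5)))² = (3 + (-2 - 8))² = (3 - 10)² = (-7)² = 49)
f(o) = 2*o*(-20 + o) (f(o) = (-20 + o)*(2*o) = 2*o*(-20 + o))
f(G) + (765 - 789) = 2*49*(-20 + 49) + (765 - 789) = 2*49*29 - 24 = 2842 - 24 = 2818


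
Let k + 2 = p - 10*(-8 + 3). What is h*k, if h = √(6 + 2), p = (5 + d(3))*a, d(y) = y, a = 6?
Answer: 192*√2 ≈ 271.53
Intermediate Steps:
p = 48 (p = (5 + 3)*6 = 8*6 = 48)
h = 2*√2 (h = √8 = 2*√2 ≈ 2.8284)
k = 96 (k = -2 + (48 - 10*(-8 + 3)) = -2 + (48 - 10*(-5)) = -2 + (48 + 50) = -2 + 98 = 96)
h*k = (2*√2)*96 = 192*√2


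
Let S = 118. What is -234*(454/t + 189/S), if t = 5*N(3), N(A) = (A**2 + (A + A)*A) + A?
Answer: -1597479/1475 ≈ -1083.0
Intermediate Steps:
N(A) = A + 3*A**2 (N(A) = (A**2 + (2*A)*A) + A = (A**2 + 2*A**2) + A = 3*A**2 + A = A + 3*A**2)
t = 150 (t = 5*(3*(1 + 3*3)) = 5*(3*(1 + 9)) = 5*(3*10) = 5*30 = 150)
-234*(454/t + 189/S) = -234*(454/150 + 189/118) = -234*(454*(1/150) + 189*(1/118)) = -234*(227/75 + 189/118) = -234*40961/8850 = -1597479/1475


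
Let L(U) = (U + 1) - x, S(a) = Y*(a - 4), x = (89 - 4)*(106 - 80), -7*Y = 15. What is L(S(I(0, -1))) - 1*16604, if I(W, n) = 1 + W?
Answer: -131646/7 ≈ -18807.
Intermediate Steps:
Y = -15/7 (Y = -1/7*15 = -15/7 ≈ -2.1429)
x = 2210 (x = 85*26 = 2210)
S(a) = 60/7 - 15*a/7 (S(a) = -15*(a - 4)/7 = -15*(-4 + a)/7 = 60/7 - 15*a/7)
L(U) = -2209 + U (L(U) = (U + 1) - 1*2210 = (1 + U) - 2210 = -2209 + U)
L(S(I(0, -1))) - 1*16604 = (-2209 + (60/7 - 15*(1 + 0)/7)) - 1*16604 = (-2209 + (60/7 - 15/7*1)) - 16604 = (-2209 + (60/7 - 15/7)) - 16604 = (-2209 + 45/7) - 16604 = -15418/7 - 16604 = -131646/7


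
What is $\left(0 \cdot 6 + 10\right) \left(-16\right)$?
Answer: $-160$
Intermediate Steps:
$\left(0 \cdot 6 + 10\right) \left(-16\right) = \left(0 + 10\right) \left(-16\right) = 10 \left(-16\right) = -160$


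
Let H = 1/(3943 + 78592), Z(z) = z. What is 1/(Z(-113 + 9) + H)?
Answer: -82535/8583639 ≈ -0.0096154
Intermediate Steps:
H = 1/82535 ≈ 1.2116e-5
1/(Z(-113 + 9) + H) = 1/((-113 + 9) + 1/82535) = 1/(-104 + 1/82535) = 1/(-8583639/82535) = -82535/8583639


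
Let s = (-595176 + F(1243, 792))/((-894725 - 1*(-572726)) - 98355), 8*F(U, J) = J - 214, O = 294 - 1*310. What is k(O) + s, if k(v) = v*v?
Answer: 432822911/1681416 ≈ 257.42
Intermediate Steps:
O = -16 (O = 294 - 310 = -16)
F(U, J) = -107/4 + J/8 (F(U, J) = (J - 214)/8 = (-214 + J)/8 = -107/4 + J/8)
k(v) = v**2
s = 2380415/1681416 (s = (-595176 + (-107/4 + (1/8)*792))/((-894725 - 1*(-572726)) - 98355) = (-595176 + (-107/4 + 99))/((-894725 + 572726) - 98355) = (-595176 + 289/4)/(-321999 - 98355) = -2380415/4/(-420354) = -2380415/4*(-1/420354) = 2380415/1681416 ≈ 1.4157)
k(O) + s = (-16)**2 + 2380415/1681416 = 256 + 2380415/1681416 = 432822911/1681416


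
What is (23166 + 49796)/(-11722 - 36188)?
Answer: -36481/23955 ≈ -1.5229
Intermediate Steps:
(23166 + 49796)/(-11722 - 36188) = 72962/(-47910) = 72962*(-1/47910) = -36481/23955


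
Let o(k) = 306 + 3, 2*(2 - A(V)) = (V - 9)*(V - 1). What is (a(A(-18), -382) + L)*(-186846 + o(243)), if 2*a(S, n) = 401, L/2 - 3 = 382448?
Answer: -285439850085/2 ≈ -1.4272e+11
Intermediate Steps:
L = 764902 (L = 6 + 2*382448 = 6 + 764896 = 764902)
A(V) = 2 - (-1 + V)*(-9 + V)/2 (A(V) = 2 - (V - 9)*(V - 1)/2 = 2 - (-9 + V)*(-1 + V)/2 = 2 - (-1 + V)*(-9 + V)/2)
o(k) = 309
a(S, n) = 401/2 (a(S, n) = (1/2)*401 = 401/2)
(a(A(-18), -382) + L)*(-186846 + o(243)) = (401/2 + 764902)*(-186846 + 309) = (1530205/2)*(-186537) = -285439850085/2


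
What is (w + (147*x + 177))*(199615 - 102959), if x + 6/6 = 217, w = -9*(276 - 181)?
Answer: 3003488544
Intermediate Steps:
w = -855 (w = -9*95 = -855)
x = 216 (x = -1 + 217 = 216)
(w + (147*x + 177))*(199615 - 102959) = (-855 + (147*216 + 177))*(199615 - 102959) = (-855 + (31752 + 177))*96656 = (-855 + 31929)*96656 = 31074*96656 = 3003488544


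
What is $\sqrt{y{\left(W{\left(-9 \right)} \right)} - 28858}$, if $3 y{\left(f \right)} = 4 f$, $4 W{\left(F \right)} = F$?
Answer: $7 i \sqrt{589} \approx 169.89 i$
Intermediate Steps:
$W{\left(F \right)} = \frac{F}{4}$
$y{\left(f \right)} = \frac{4 f}{3}$
$\sqrt{y{\left(W{\left(-9 \right)} \right)} - 28858} = \sqrt{\frac{4 \cdot \frac{1}{4} \left(-9\right)}{3} - 28858} = \sqrt{\frac{4}{3} \left(- \frac{9}{4}\right) - 28858} = \sqrt{-3 - 28858} = \sqrt{-28861} = 7 i \sqrt{589}$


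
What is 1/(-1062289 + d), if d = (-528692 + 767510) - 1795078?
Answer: -1/2618549 ≈ -3.8189e-7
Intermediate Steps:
d = -1556260 (d = 238818 - 1795078 = -1556260)
1/(-1062289 + d) = 1/(-1062289 - 1556260) = 1/(-2618549) = -1/2618549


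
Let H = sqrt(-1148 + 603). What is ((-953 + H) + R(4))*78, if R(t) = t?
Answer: -74022 + 78*I*sqrt(545) ≈ -74022.0 + 1820.9*I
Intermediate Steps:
H = I*sqrt(545) (H = sqrt(-545) = I*sqrt(545) ≈ 23.345*I)
((-953 + H) + R(4))*78 = ((-953 + I*sqrt(545)) + 4)*78 = (-949 + I*sqrt(545))*78 = -74022 + 78*I*sqrt(545)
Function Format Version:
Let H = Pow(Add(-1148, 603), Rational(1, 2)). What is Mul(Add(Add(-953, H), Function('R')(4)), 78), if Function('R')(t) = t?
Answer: Add(-74022, Mul(78, I, Pow(545, Rational(1, 2)))) ≈ Add(-74022., Mul(1820.9, I))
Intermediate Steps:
H = Mul(I, Pow(545, Rational(1, 2))) (H = Pow(-545, Rational(1, 2)) = Mul(I, Pow(545, Rational(1, 2))) ≈ Mul(23.345, I))
Mul(Add(Add(-953, H), Function('R')(4)), 78) = Mul(Add(Add(-953, Mul(I, Pow(545, Rational(1, 2)))), 4), 78) = Mul(Add(-949, Mul(I, Pow(545, Rational(1, 2)))), 78) = Add(-74022, Mul(78, I, Pow(545, Rational(1, 2))))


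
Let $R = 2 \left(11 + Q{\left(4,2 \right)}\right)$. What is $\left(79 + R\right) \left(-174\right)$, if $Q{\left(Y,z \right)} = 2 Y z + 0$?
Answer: $-23142$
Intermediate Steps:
$Q{\left(Y,z \right)} = 2 Y z$ ($Q{\left(Y,z \right)} = 2 Y z + 0 = 2 Y z$)
$R = 54$ ($R = 2 \left(11 + 2 \cdot 4 \cdot 2\right) = 2 \left(11 + 16\right) = 2 \cdot 27 = 54$)
$\left(79 + R\right) \left(-174\right) = \left(79 + 54\right) \left(-174\right) = 133 \left(-174\right) = -23142$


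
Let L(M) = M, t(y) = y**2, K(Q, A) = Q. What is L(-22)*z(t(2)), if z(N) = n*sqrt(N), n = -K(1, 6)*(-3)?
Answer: -132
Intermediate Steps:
n = 3 (n = -1*1*(-3) = -1*(-3) = 3)
z(N) = 3*sqrt(N)
L(-22)*z(t(2)) = -66*sqrt(2**2) = -66*sqrt(4) = -66*2 = -22*6 = -132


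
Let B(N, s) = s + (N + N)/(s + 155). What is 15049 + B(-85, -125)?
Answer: 44755/3 ≈ 14918.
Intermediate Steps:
B(N, s) = s + 2*N/(155 + s) (B(N, s) = s + (2*N)/(155 + s) = s + 2*N/(155 + s))
15049 + B(-85, -125) = 15049 + ((-125)² + 2*(-85) + 155*(-125))/(155 - 125) = 15049 + (15625 - 170 - 19375)/30 = 15049 + (1/30)*(-3920) = 15049 - 392/3 = 44755/3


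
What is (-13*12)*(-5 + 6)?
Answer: -156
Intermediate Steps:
(-13*12)*(-5 + 6) = -156*1 = -156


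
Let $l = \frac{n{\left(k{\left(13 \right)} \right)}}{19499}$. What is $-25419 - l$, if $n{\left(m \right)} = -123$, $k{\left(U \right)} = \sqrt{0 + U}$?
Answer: $- \frac{495644958}{19499} \approx -25419.0$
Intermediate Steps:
$k{\left(U \right)} = \sqrt{U}$
$l = - \frac{123}{19499} \approx -0.006308$
$-25419 - l = -25419 - - \frac{123}{19499} = -25419 + \frac{123}{19499} = - \frac{495644958}{19499}$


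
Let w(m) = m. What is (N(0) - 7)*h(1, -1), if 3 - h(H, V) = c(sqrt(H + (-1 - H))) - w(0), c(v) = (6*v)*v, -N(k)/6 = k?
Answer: -63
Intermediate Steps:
N(k) = -6*k
c(v) = 6*v**2
h(H, V) = 9 (h(H, V) = 3 - (6*(sqrt(H + (-1 - H)))**2 - 1*0) = 3 - (6*(sqrt(-1))**2 + 0) = 3 - (6*I**2 + 0) = 3 - (6*(-1) + 0) = 3 - (-6 + 0) = 3 - 1*(-6) = 3 + 6 = 9)
(N(0) - 7)*h(1, -1) = (-6*0 - 7)*9 = (0 - 7)*9 = -7*9 = -63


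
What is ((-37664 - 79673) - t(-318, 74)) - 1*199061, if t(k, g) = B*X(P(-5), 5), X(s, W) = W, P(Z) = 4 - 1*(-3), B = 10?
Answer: -316448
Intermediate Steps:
P(Z) = 7 (P(Z) = 4 + 3 = 7)
t(k, g) = 50 (t(k, g) = 10*5 = 50)
((-37664 - 79673) - t(-318, 74)) - 1*199061 = ((-37664 - 79673) - 1*50) - 1*199061 = (-117337 - 50) - 199061 = -117387 - 199061 = -316448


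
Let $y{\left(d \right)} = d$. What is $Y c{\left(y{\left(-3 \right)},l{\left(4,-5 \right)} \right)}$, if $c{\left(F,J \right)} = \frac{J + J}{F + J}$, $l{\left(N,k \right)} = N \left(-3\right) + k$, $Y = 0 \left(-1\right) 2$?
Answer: $0$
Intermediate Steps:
$Y = 0$ ($Y = 0 \cdot 2 = 0$)
$l{\left(N,k \right)} = k - 3 N$ ($l{\left(N,k \right)} = - 3 N + k = k - 3 N$)
$c{\left(F,J \right)} = \frac{2 J}{F + J}$
$Y c{\left(y{\left(-3 \right)},l{\left(4,-5 \right)} \right)} = 0 \frac{2 \left(-5 - 12\right)}{-3 - 17} = 0 \cdot 2 \left(-17\right) \frac{1}{-3 - 17} = 0 \cdot 2 \left(-17\right) \frac{1}{-20} = 0 \cdot 2 \left(-17\right) \left(- \frac{1}{20}\right) = 0 \cdot \frac{17}{10} = 0$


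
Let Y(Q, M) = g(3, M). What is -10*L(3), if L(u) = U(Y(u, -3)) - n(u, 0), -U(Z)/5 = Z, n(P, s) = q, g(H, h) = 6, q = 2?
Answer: 320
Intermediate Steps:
Y(Q, M) = 6
n(P, s) = 2
U(Z) = -5*Z
L(u) = -32 (L(u) = -5*6 - 1*2 = -30 - 2 = -32)
-10*L(3) = -10*(-32) = 320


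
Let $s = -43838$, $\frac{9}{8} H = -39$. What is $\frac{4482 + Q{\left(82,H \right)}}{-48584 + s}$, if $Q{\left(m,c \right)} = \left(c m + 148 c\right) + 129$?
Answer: $\frac{917}{25206} \approx 0.03638$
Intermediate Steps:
$H = - \frac{104}{3}$ ($H = \frac{8}{9} \left(-39\right) = - \frac{104}{3} \approx -34.667$)
$Q{\left(m,c \right)} = 129 + 148 c + c m$ ($Q{\left(m,c \right)} = \left(148 c + c m\right) + 129 = 129 + 148 c + c m$)
$\frac{4482 + Q{\left(82,H \right)}}{-48584 + s} = \frac{4482 + \left(129 + 148 \left(- \frac{104}{3}\right) - \frac{8528}{3}\right)}{-48584 - 43838} = \frac{4482 - \frac{23533}{3}}{-92422} = \left(4482 - \frac{23533}{3}\right) \left(- \frac{1}{92422}\right) = \left(- \frac{10087}{3}\right) \left(- \frac{1}{92422}\right) = \frac{917}{25206}$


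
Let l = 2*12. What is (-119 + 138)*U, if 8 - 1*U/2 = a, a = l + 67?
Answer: -3154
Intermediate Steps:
l = 24
a = 91 (a = 24 + 67 = 91)
U = -166 (U = 16 - 2*91 = 16 - 182 = -166)
(-119 + 138)*U = (-119 + 138)*(-166) = 19*(-166) = -3154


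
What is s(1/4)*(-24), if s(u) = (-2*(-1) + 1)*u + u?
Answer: -24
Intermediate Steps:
s(u) = 4*u (s(u) = (2 + 1)*u + u = 3*u + u = 4*u)
s(1/4)*(-24) = (4*(1/4))*(-24) = 1*(-24) = -24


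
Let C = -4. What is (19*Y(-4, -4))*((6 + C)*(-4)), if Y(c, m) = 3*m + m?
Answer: 2432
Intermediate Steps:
Y(c, m) = 4*m
(19*Y(-4, -4))*((6 + C)*(-4)) = (19*(4*(-4)))*((6 - 4)*(-4)) = (19*(-16))*(2*(-4)) = -304*(-8) = 2432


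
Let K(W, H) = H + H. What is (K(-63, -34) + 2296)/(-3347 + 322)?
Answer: -2228/3025 ≈ -0.73653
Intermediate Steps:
K(W, H) = 2*H
(K(-63, -34) + 2296)/(-3347 + 322) = (2*(-34) + 2296)/(-3347 + 322) = (-68 + 2296)/(-3025) = 2228*(-1/3025) = -2228/3025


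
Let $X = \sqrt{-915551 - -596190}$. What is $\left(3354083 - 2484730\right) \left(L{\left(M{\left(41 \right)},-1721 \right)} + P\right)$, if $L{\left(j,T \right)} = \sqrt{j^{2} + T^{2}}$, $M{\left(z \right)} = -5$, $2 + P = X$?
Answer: $-1738706 + 869353 \sqrt{2961866} + 869353 i \sqrt{319361} \approx 1.4944 \cdot 10^{9} + 4.9129 \cdot 10^{8} i$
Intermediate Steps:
$X = i \sqrt{319361}$ ($X = \sqrt{-915551 + 596190} = \sqrt{-319361} = i \sqrt{319361} \approx 565.12 i$)
$P = -2 + i \sqrt{319361} \approx -2.0 + 565.12 i$
$L{\left(j,T \right)} = \sqrt{T^{2} + j^{2}}$
$\left(3354083 - 2484730\right) \left(L{\left(M{\left(41 \right)},-1721 \right)} + P\right) = \left(3354083 - 2484730\right) \left(\sqrt{\left(-1721\right)^{2} + \left(-5\right)^{2}} - \left(2 - i \sqrt{319361}\right)\right) = 869353 \left(\sqrt{2961841 + 25} - \left(2 - i \sqrt{319361}\right)\right) = 869353 \left(\sqrt{2961866} - \left(2 - i \sqrt{319361}\right)\right) = 869353 \left(-2 + \sqrt{2961866} + i \sqrt{319361}\right) = -1738706 + 869353 \sqrt{2961866} + 869353 i \sqrt{319361}$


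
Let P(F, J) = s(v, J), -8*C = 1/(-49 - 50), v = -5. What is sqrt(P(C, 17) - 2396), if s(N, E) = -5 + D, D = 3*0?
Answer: 49*I ≈ 49.0*I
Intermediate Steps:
D = 0
C = 1/792 (C = -1/(8*(-49 - 50)) = -1/8/(-99) = -1/8*(-1/99) = 1/792 ≈ 0.0012626)
s(N, E) = -5 (s(N, E) = -5 + 0 = -5)
P(F, J) = -5
sqrt(P(C, 17) - 2396) = sqrt(-5 - 2396) = sqrt(-2401) = 49*I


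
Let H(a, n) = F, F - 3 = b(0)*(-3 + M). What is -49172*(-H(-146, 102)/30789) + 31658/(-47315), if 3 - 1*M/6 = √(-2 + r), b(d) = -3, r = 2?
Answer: -32896930574/485593845 ≈ -67.746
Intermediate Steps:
M = 18 (M = 18 - 6*√(-2 + 2) = 18 - 6*√0 = 18 - 6*0 = 18 + 0 = 18)
F = -42 (F = 3 - 3*(-3 + 18) = 3 - 3*15 = 3 - 45 = -42)
H(a, n) = -42
-49172*(-H(-146, 102)/30789) + 31658/(-47315) = -49172/((-30789/(-42))) + 31658/(-47315) = -49172/((-30789*(-1/42))) + 31658*(-1/47315) = -49172/10263/14 - 31658/47315 = -49172*14/10263 - 31658/47315 = -688408/10263 - 31658/47315 = -32896930574/485593845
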